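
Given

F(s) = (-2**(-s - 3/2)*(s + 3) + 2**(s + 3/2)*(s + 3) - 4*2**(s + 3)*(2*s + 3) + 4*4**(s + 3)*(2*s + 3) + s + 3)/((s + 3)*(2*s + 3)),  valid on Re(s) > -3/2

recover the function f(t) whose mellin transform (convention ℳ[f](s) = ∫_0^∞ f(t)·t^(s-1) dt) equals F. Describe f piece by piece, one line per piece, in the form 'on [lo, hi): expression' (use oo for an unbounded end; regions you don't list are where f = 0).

on [0, 1/2): t**(3/2)/2
on [1/2, 1): t**(3/2)
on [1, 2): t**(3/2)/2
on [2, 4): 4*t**3

summing 4 kernel integrals split by 1/2, 1, 2 yields ℳ[f](s)
on [0, 1/2) integrate f = t**(3/2)/2 against the kernel
∫ t**(3/2)·t^(s-1) over [1/2, 1)
on [1, 2): add ∫ t**(3/2)/2·t^(s-1) dt
segment 2 to 4 holds 4*t**3; add its integral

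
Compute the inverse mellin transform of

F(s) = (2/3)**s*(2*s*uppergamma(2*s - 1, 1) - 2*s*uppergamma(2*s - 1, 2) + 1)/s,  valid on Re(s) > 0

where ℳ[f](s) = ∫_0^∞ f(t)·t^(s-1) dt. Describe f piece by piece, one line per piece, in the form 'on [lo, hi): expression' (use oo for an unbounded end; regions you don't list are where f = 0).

strip the common scale on t: 1 on [0, 1); exp(-sqrt(t))/sqrt(t) on [1, 4)
invert the power substitution to get 1 on [0, 1); exp(-t)/t on [1, 2)
back out the shared t-power: t on [0, 1); exp(-t) on [1, 2)
f breaks at 2/3 into 2 integrals to sum
∫ over [0, 2/3) of 1·t^(s-1) joins the sum
segment 2/3 to 8/3 holds sqrt(6)*exp(-sqrt(6)*sqrt(t)/2)/(3*sqrt(t)); add its integral

on [0, 2/3): 1
on [2/3, 8/3): sqrt(6)*exp(-sqrt(6)*sqrt(t)/2)/(3*sqrt(t))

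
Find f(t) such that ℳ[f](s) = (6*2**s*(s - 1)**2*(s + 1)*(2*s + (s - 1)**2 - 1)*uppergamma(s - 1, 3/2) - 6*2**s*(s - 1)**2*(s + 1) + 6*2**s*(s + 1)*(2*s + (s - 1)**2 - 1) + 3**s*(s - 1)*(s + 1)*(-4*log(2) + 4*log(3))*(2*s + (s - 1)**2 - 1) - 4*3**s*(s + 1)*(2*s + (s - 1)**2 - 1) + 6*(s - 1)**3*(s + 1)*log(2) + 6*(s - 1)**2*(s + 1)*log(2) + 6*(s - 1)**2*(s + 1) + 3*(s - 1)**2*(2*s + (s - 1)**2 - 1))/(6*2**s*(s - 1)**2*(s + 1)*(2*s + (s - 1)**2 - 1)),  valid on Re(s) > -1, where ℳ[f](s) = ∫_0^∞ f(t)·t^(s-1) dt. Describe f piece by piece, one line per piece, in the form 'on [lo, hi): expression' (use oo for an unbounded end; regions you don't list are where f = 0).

peel off the shared t-power: t**2 on [0, 1/2); t*log(t) on [1/2, 1); log(t) on [1, 3/2); …
cuts at 1/2, 1, 3/2: linearity sums the 4 kernel integrals
piece [0, 1/2): integrate t against the kernel
segment 1/2 to 1 holds log(t); add its integral
piece [1, 3/2): integrate log(t)/t against the kernel
the [3/2, ∞) slice contributes ∫ exp(-t)/t·t^(s-1) dt

on [0, 1/2): t
on [1/2, 1): log(t)
on [1, 3/2): log(t)/t
on [3/2, oo): exp(-t)/t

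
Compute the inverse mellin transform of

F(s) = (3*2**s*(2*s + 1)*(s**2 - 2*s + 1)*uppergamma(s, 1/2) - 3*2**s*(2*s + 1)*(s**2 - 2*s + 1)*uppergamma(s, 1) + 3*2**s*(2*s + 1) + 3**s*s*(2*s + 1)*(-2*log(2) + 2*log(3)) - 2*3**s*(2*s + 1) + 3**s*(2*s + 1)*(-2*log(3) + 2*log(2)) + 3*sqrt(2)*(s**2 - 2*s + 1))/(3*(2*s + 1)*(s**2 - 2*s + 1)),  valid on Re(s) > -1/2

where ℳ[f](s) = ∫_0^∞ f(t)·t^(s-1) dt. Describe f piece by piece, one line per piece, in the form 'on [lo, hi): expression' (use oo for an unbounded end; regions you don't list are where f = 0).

on [0, 1): sqrt(2)*sqrt(t)/2
on [1, 2): exp(-t/2)
on [2, 3): 2*log(t/2)/t

peel off the common scale on t: sqrt(t) on [0, 1/2); exp(-t) on [1/2, 1); log(t)/t on [1, 3/2)
decompose at 1, 2; ℳ[f](s) sums the 3 pieces' integrals
[0, 1) adds the kernel integral of sqrt(2)*sqrt(t)/2
∫ over [1, 2) of exp(-t/2)·t^(s-1) joins the sum
segment 2 to 3 holds 2*log(t/2)/t; add its integral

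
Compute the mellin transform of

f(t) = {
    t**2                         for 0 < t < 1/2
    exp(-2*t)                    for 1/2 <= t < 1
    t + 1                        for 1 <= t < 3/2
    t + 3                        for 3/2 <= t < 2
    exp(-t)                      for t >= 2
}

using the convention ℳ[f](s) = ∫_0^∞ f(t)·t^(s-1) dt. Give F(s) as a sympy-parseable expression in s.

(20*2**(2*s)*s*(s + 2) + 12*2**(2*s)*(s + 2) + 4*2**s*s*(s + 1)*(s + 2)*uppergamma(s, 2) - 8*2**s*s*(s + 2) - 4*2**s*(s + 2) - 8*3**s*s*(s + 2) - 8*3**s*(s + 2) + 4*s*(s + 1)*(s + 2)*uppergamma(s, 1) - 4*s*(s + 1)*(s + 2)*uppergamma(s, 2) + s*(s + 1))/(4*2**s*s*(s + 1)*(s + 2))
  Re(s) > -2

summing 5 kernel integrals split by 1/2, 1, 3/2, 2 yields ℳ[f](s)
segment [0, 1/2) carries t**2; integrate it
the [1/2, 1) slice contributes ∫ exp(-2*t)·t^(s-1) dt
piece [1, 3/2): integrate (t + 1) against the kernel
over [3/2, 2), the kernel integral of (t + 3) enters the sum
on [2, ∞) integrate f = exp(-t) against the kernel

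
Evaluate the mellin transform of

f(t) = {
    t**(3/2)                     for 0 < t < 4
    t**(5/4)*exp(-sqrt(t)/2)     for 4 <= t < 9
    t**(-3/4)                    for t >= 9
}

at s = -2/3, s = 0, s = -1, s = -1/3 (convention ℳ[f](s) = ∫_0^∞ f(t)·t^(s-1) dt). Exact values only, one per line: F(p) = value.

back out the shared t-power: sqrt(t) on [0, 4); t**(1/4)*exp(-sqrt(t)/2) on [4, 9); t**(-7/4) on [9, ∞)
the power substitution comes off first: t on [0, 2); sqrt(t)*exp(-t/2) on [2, 3); t**(-7/2) on [3, ∞)
the shared t-power comes off first: sqrt(t) on [0, 2); exp(-t/2) on [2, 3); t**(-4) on [3, ∞)
linearity at 4, 9 turns ℳ[f](s) into 3 summed integrals
∫ over [0, 4) of t**(3/2)·t^(s-1) joins the sum
over [4, 9), the kernel integral of t**(5/4)*exp(-sqrt(t)/2) enters the sum
on [9, ∞): add ∫ t**(-3/4)·t^(s-1) dt

F(-2/3) = -4*2**(1/6)*uppergamma(7/6, 3/2) + 4*3**(1/6)/153 + 4*2**(1/6)*uppergamma(7/6, 1) + 12*2**(2/3)/5
F(0) = -24*sqrt(3)*exp(-3/2) - 6*sqrt(2)*sqrt(pi)*erfc(sqrt(6)/2) + 4*sqrt(3)/27 + 6*sqrt(2)*sqrt(pi)*erfc(1) + 16/3 + 20*sqrt(2)*exp(-1)
F(-1) = -2*sqrt(2)*sqrt(pi)*erfc(sqrt(6)/2) + 4*sqrt(3)/567 + 2*sqrt(2)*sqrt(pi)*erfc(1) + 4
F(-1/3) = -4*2**(5/6)*uppergamma(11/6, 3/2) + 4*3**(5/6)/117 + 24*2**(1/3)/7 + 4*2**(5/6)*uppergamma(11/6, 1)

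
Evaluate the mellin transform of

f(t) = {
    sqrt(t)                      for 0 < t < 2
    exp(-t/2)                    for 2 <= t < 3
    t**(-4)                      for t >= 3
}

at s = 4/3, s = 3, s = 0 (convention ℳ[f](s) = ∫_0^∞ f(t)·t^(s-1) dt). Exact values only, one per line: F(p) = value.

cuts at 2, 3: linearity sums the 3 kernel integrals
for t in [0, 2): the term is ∫ sqrt(t)·t^(s-1)
over [2, 3), the kernel integral of exp(-t/2) enters the sum
piece [3, ∞): integrate t**(-4) against the kernel

F(4/3) = -2*2**(1/3)*uppergamma(4/3, 3/2) + 3**(1/3)/72 + 2*2**(1/3)*uppergamma(4/3, 1) + 12*2**(5/6)/11
F(3) = -58*exp(-3/2) + 1/3 + 16*sqrt(2)/7 + 40*exp(-1)
F(0) = Ei(-3/2) + 1/324 - Ei(-1) + 2*sqrt(2)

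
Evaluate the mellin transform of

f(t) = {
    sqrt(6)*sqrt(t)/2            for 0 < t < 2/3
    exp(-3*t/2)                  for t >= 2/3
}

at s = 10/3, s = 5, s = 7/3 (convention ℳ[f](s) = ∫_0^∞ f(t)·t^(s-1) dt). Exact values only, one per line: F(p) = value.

strip the common scale on t: sqrt(t) on [0, 1); exp(-t) on [1, ∞)
cuts at 2/3: linearity sums the 2 kernel integrals
on [0, 2/3) integrate f = sqrt(6)*sqrt(t)/2 against the kernel
over [2/3, ∞), the kernel integral of exp(-3*t/2) enters the sum

F(10/3) = 8*18**(1/3)*(6 + 23*uppergamma(10/3, 1))/1863
F(5) = 64/2673 + 2080*exp(-1)/243
F(7/3) = 4*18**(1/3)*(6 + 17*uppergamma(7/3, 1))/459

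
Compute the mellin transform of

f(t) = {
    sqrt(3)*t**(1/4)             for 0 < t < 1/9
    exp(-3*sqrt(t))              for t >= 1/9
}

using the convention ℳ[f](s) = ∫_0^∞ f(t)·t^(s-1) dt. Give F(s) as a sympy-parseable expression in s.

strip the power substitution: sqrt(3)*sqrt(t) on [0, 1/3); exp(-3*t) on [1/3, ∞)
remove the common scale on t first: sqrt(t) on [0, 1); exp(-t) on [1, ∞)
the 2 pieces separated at 1/9 each add one integral
on [0, 1/9): add ∫ sqrt(3)*t**(1/4)·t^(s-1) dt
∫ exp(-3*sqrt(t))·t^(s-1) over [1/9, ∞)

(2*(4*s + 1)*uppergamma(2*s, 1) + 4)/(9**s*(4*s + 1))
  Re(s) > -1/4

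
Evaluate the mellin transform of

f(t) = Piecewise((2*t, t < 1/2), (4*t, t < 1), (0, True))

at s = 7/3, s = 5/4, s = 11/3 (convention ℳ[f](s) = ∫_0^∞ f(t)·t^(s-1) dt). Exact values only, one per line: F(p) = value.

F(7/3) = 6/5 - 3*2**(2/3)/80
F(5/4) = 16/9 - 2**(3/4)/9
F(11/3) = 6/7 - 3*2**(1/3)/224

slice at 1/2, transform all 2 pieces, and sum them
the [0, 1/2) slice contributes ∫ 2*t·t^(s-1) dt
on [1/2, 1) integrate f = 4*t against the kernel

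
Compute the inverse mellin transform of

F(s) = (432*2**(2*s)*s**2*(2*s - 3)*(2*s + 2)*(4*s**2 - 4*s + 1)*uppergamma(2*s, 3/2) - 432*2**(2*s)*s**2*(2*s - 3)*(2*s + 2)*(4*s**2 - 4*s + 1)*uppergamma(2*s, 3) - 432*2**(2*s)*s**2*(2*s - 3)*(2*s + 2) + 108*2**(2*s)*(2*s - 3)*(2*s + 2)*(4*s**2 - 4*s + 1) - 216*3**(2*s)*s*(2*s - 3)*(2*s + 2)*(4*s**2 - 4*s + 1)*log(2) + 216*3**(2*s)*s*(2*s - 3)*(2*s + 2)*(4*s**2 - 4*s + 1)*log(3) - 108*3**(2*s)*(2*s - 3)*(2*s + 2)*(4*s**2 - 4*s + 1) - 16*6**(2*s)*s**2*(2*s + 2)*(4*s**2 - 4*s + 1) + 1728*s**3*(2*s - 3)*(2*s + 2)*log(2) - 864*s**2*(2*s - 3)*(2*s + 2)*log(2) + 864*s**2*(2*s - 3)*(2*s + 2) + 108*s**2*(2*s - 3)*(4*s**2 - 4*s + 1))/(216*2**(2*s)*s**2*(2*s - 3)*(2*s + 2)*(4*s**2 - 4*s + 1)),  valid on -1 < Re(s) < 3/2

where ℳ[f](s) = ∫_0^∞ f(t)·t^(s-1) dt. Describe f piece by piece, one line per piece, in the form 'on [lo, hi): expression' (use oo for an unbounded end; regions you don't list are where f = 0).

on [0, 1/4): t
on [1/4, 1): log(sqrt(t))/sqrt(t)
on [1, 9/4): log(sqrt(t))
on [9/4, 9): exp(-sqrt(t))
on [9, oo): t**(-3/2)

invert the power substitution to get t**2 on [0, 1/2); log(t)/t on [1/2, 1); log(t) on [1, 3/2); …
cuts at 1/4, 1, 9/4, 9: linearity sums the 5 kernel integrals
for t in [0, 1/4): the term is ∫ t·t^(s-1)
on [1/4, 1): add ∫ log(sqrt(t))/sqrt(t)·t^(s-1) dt
segment [1, 9/4) carries log(sqrt(t)); integrate it
on [9/4, 9): add ∫ exp(-sqrt(t))·t^(s-1) dt
∫ t**(-3/2)·t^(s-1) over [9, ∞)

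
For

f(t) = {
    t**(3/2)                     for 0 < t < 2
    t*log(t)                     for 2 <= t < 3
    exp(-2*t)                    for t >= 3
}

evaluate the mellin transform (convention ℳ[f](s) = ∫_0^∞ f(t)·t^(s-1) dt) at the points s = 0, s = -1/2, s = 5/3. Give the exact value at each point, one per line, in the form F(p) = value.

integrate the 3 segments split at 2, 3, then add the results
piece [0, 2): integrate t**(3/2) against the kernel
over [2, 3), the kernel integral of t*log(t) enters the sum
segment 3 to ∞ holds exp(-2*t); add its integral

F(0) = -1 - Ei(-6) + 4*sqrt(2)/3 + log(27/4)
F(-1/2) = -4*sqrt(3) - 2*sqrt(2)*sqrt(pi)*erfc(sqrt(6)) + 2*sqrt(3)*exp(-6)/3 + sqrt(6)*log(3**(3*sqrt(2))/2**(2*sqrt(3)))/3 + 2 + 4*sqrt(2)
F(5/3) = -81*3**(2/3)/64 - 3*2**(2/3)*log(2)/2 + 2**(1/3)*uppergamma(5/3, 6)/4 + 9*2**(2/3)/16 + 48*2**(1/6)/19 + 27*3**(2/3)*log(3)/8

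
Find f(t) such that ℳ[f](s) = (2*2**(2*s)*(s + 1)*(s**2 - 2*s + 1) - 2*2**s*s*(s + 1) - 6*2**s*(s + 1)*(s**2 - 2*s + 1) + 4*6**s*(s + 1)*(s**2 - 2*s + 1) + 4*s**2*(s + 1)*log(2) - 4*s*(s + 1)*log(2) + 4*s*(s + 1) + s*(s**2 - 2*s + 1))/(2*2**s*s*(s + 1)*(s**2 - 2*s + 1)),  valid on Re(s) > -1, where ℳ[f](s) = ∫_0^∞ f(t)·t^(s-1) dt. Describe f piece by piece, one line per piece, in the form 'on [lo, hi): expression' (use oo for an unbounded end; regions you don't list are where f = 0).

on [0, 1/2): t
on [1/2, 1): log(t)/t
on [1, 2): 3
on [2, 3): 2

cuts at 1/2, 1, 2: linearity sums the 4 kernel integrals
over [0, 1/2), the kernel integral of t enters the sum
[1/2, 1) adds the kernel integral of log(t)/t
between 1 and 2 the integrand is 3·t^(s-1)
for t in [2, 3): the term is ∫ 2·t^(s-1)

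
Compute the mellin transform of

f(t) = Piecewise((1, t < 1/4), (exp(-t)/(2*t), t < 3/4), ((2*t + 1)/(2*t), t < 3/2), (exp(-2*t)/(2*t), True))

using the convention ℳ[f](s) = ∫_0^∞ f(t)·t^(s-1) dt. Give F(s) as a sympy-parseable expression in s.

(3*2**(2*s)*s*(s - 1)*uppergamma(s - 1, 1/4) - 3*2**(2*s)*s*(s - 1)*uppergamma(s - 1, 3/4) + 6*2**s*s*(s - 1)*uppergamma(s - 1, 3) + 10*3**s*(1 - s) - 4*3**s + 8*6**s*(s - 1) + 2*6**s + 6*s - 6)/(6*4**s*s*(s - 1))
  Re(s) > 0

invert the common scale on t to get 1 on [0, 1/2); exp(-t/2)/t on [1/2, 3/2); (t + 1)/t on [3/2, 3); …
strip the shared t-power: t on [0, 1/2); exp(-t/2) on [1/2, 3/2); t + 1 on [3/2, 3); …
slice at 1/4, 3/4, 3/2, transform all 4 pieces, and sum them
over [0, 1/4), the kernel integral of 1 enters the sum
for t in [1/4, 3/4): the term is ∫ exp(-t)/(2*t)·t^(s-1)
on [3/4, 3/2): add ∫ (2*t + 1)/(2*t)·t^(s-1) dt
∫ over [3/2, ∞) of exp(-2*t)/(2*t)·t^(s-1) joins the sum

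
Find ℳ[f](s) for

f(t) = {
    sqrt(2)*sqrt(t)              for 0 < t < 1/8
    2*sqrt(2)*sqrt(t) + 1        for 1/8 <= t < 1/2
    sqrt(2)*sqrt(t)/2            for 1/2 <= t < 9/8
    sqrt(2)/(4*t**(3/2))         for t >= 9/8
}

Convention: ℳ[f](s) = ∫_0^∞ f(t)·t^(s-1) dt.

undo the common scale on t: sqrt(t) on [0, 1/4); 2*sqrt(t) + 1 on [1/4, 1); sqrt(t)/2 on [1, 9/4); …
the power substitution comes off first: t on [0, 1/2); 2*t + 1 on [1/2, 1); t/2 on [1, 3/2); …
decompose at 1/8, 1/2, 9/8; ℳ[f](s) sums the 4 pieces' integrals
on [0, 1/8) integrate f = sqrt(2)*sqrt(t) against the kernel
piece [1/8, 1/2): integrate (2*sqrt(2)*sqrt(t) + 1) against the kernel
the [1/2, 9/8) slice contributes ∫ sqrt(2)*sqrt(t)/2·t^(s-1) dt
∫ sqrt(2)/(4*t**(3/2))·t^(s-1) over [9/8, ∞)

(270*2**(2*s)*s*(2*s - 3) + 54*2**(2*s)*(2*s - 3) + 81*3**(2*s)*s*(2*s - 3) - 32*9**s*s*(2*s + 1) - 162*s*(2*s - 3) - 108*s + 162)/(54*2**(3*s)*s*(2*s - 3)*(2*s + 1))
  -1/2 < Re(s) < 3/2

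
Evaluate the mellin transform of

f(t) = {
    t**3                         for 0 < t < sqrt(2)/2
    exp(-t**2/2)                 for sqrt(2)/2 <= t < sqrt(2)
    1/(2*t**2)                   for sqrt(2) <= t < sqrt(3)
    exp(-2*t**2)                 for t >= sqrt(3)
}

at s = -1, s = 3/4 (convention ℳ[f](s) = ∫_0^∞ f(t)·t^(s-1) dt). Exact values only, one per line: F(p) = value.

remove the power substitution first: t**(3/2) on [0, 1/2); exp(-t/2) on [1/2, 2); 1/(2*t) on [2, 3); …
the 4 pieces separated at sqrt(2)/2, sqrt(2), sqrt(3) each add one integral
segment 0 to sqrt(2)/2 holds t**3; add its integral
over [sqrt(2)/2, sqrt(2)), the kernel integral of exp(-t**2/2) enters the sum
∫ 1/(2*t**2)·t^(s-1) over [sqrt(2), sqrt(3))
on [sqrt(3), ∞): add ∫ exp(-2*t**2)·t^(s-1) dt

F(-1) = -sqrt(2)*sqrt(pi)*erfc(1/2)/2 - sqrt(2)*exp(-1)/2 - sqrt(3)/54 - sqrt(2)*sqrt(pi)*erfc(sqrt(6)) + sqrt(3)*exp(-6)/3 + sqrt(2)/24 + sqrt(2)*sqrt(pi)*erfc(1)/2 + 1/4 + sqrt(2)*exp(-1/4)
F(3/4) = -2*3**(3/8)/15 - 2**(3/8)*uppergamma(3/8, 1)/2 + 2**(5/8)*uppergamma(3/8, 6)/4 + 2**(1/8)/15 + 2**(3/8)/5 + 2**(3/8)*uppergamma(3/8, 1/4)/2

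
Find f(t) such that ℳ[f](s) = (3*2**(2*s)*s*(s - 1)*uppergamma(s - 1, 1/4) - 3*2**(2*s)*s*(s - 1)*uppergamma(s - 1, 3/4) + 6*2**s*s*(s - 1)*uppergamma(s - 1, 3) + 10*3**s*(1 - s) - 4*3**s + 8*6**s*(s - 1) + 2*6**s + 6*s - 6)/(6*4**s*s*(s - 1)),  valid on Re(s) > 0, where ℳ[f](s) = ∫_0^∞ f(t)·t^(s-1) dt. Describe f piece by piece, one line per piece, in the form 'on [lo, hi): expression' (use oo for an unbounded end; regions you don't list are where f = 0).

on [0, 1/4): 1
on [1/4, 3/4): exp(-t)/(2*t)
on [3/4, 3/2): (2*t + 1)/(2*t)
on [3/2, oo): exp(-2*t)/(2*t)

invert the common scale on t to get 1 on [0, 1/2); exp(-t/2)/t on [1/2, 3/2); (t + 1)/t on [3/2, 3); …
invert the shared t-power to get t on [0, 1/2); exp(-t/2) on [1/2, 3/2); t + 1 on [3/2, 3); …
cuts at 1/4, 3/4, 3/2: linearity sums the 4 kernel integrals
∫ 1·t^(s-1) over [0, 1/4)
on [1/4, 3/4) integrate f = exp(-t)/(2*t) against the kernel
segment [3/4, 3/2) carries (2*t + 1)/(2*t); integrate it
∫ over [3/2, ∞) of exp(-2*t)/(2*t)·t^(s-1) joins the sum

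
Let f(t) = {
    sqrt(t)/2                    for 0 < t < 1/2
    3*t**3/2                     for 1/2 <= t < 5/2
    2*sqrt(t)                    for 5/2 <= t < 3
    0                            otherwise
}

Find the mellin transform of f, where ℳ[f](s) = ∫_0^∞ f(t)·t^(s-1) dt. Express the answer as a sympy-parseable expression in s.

summing 3 kernel integrals split by 1/2, 5/2 yields ℳ[f](s)
for t in [0, 1/2): the term is ∫ sqrt(t)/2·t^(s-1)
∫ 3*t**3/2·t^(s-1) over [1/2, 5/2)
over [5/2, 3), the kernel integral of 2*sqrt(t) enters the sum

(2**(7/2 - s)*(s + 3) + 2**(11/2 - s)*5**(s + 1/2)*(-s - 3) + 64*3**(s + 1/2)*(s + 3) + 375*(5/2)**s*(2*s + 1) + 3*(-2*s - 1)/2**s)/(16*(s + 3)*(2*s + 1))
  Re(s) > -1/2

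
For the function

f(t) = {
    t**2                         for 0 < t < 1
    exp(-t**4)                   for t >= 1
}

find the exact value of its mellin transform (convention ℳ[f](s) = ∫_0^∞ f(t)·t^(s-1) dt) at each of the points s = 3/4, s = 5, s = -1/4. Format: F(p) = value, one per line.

F(3/4) = uppergamma(3/16, 1)/4 + 4/11
F(5) = uppergamma(5/4, 1)/4 + 1/7
F(-1/4) = uppergamma(-1/16, 1)/4 + 4/7

the power substitution comes off first: t on [0, 1); exp(-t**2) on [1, ∞)
remove the power substitution first: sqrt(t) on [0, 1); exp(-t) on [1, ∞)
treat the 2 regions marked off by 1 separately and sum
for t in [0, 1): the term is ∫ t**2·t^(s-1)
segment 1 to ∞ holds exp(-t**4); add its integral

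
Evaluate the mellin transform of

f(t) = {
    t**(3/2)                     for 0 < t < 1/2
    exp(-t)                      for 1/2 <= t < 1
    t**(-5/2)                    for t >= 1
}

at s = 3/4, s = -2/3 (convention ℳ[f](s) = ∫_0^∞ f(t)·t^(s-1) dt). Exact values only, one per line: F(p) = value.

F(3/4) = -uppergamma(3/4, 1) + 2**(3/4)/18 + 4/7 + uppergamma(3/4, 1/2)
F(-2/3) = -uppergamma(-2/3, 1) + 6/19 + uppergamma(-2/3, 1/2) + 3*2**(1/6)/5

treat the 3 regions marked off by 1/2, 1 separately and sum
∫ t**(3/2)·t^(s-1) over [0, 1/2)
segment 1/2 to 1 holds exp(-t); add its integral
between 1 and ∞ the integrand is t**(-5/2)·t^(s-1)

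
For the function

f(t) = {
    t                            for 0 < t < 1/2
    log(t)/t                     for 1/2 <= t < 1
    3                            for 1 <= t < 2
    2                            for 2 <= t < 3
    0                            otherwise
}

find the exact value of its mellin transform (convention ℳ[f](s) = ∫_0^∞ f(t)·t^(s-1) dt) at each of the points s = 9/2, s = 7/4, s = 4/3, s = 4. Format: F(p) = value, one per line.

F(9/2) = sqrt(2)*(-58080*sqrt(2) + 2772*log(2) + 553169 + 2794176*sqrt(6))/155232
F(7/4) = 2**(1/4)*(-2420*2**(3/4) + 924*log(2) + 1295 + 1584*sqrt(2) + 2376*6**(3/4))/1386
F(4/3) = -45/4 + 3*2**(2/3)*log(2)/2 + 3*2**(1/3)/2 + 9*3**(1/3)/2 + 255*2**(2/3)/56
F(4) = log(2)/24 + 62869/1440

cuts at 1/2, 1, 2: linearity sums the 4 kernel integrals
∫ over [0, 1/2) of t·t^(s-1) joins the sum
over [1/2, 1), the kernel integral of log(t)/t enters the sum
segment 1 to 2 holds 3; add its integral
over [2, 3), the kernel integral of 2 enters the sum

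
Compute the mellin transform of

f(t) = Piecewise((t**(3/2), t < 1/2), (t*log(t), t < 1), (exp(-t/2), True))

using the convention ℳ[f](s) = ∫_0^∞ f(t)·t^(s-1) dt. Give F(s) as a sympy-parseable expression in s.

(2*2**(2*s)*(2*s + 3)*(s**2 + 2*s + 1)*uppergamma(s, 1/2) - 2*2**s*(2*s + 3) + s*(2*s + 3)*log(2) + 2*s + (2*s + 3)*log(2) + sqrt(2)*(s**2 + 2*s + 1) + 3)/(2*2**s*(2*s + 3)*(s**2 + 2*s + 1))
  Re(s) > -3/2

breakpoints 1/2, 1: one integral from each of the 3 segments
∫ t**(3/2)·t^(s-1) over [0, 1/2)
the [1/2, 1) slice contributes ∫ t*log(t)·t^(s-1) dt
on [1, ∞): add ∫ exp(-t/2)·t^(s-1) dt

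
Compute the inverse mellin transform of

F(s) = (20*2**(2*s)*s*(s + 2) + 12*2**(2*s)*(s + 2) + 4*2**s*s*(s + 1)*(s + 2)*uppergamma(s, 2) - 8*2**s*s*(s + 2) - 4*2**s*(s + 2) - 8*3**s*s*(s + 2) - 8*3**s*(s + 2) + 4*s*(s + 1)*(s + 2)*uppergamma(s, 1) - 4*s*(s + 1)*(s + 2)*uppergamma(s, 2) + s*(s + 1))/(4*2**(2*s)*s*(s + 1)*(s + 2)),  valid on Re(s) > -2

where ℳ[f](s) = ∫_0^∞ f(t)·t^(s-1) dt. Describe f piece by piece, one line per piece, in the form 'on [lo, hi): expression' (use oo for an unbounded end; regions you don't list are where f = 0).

on [0, 1/4): 4*t**2
on [1/4, 1/2): exp(-4*t)
on [1/2, 3/4): 2*t + 1
on [3/4, 1): 2*t + 3
on [1, oo): exp(-2*t)

reversing the common scale on t: t**2 on [0, 1/2); exp(-2*t) on [1/2, 1); t + 1 on [1, 3/2); …
integrate the 5 segments split at 1/4, 1/2, 3/4, 1, then add the results
[0, 1/4) adds the kernel integral of 4*t**2
the [1/4, 1/2) slice contributes ∫ exp(-4*t)·t^(s-1) dt
the [1/2, 3/4) slice contributes ∫ (2*t + 1)·t^(s-1) dt
on [3/4, 1) integrate f = (2*t + 3) against the kernel
for t in [1, ∞): the term is ∫ exp(-2*t)·t^(s-1)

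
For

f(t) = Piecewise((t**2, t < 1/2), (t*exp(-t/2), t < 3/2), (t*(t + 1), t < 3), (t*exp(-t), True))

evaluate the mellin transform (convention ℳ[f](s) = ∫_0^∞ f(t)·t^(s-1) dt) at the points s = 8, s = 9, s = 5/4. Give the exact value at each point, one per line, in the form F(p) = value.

F(8) = -5593984641*exp(-3/4)/128 + 20689567/2560 + 806769*exp(-3) + 3392923553*exp(-1/4)/128
F(9) = -201383466759*exp(-3/4)/256 + 2477577947/112640 + 7280604*exp(-3) + 122145247909*exp(-1/4)/256
F(5/4) = -4*2**(1/4)*uppergamma(9/4, 3/4) - 53*2**(3/4)*3**(1/4)/52 + 2**(3/4)/52 + uppergamma(9/4, 3) + 4*2**(1/4)*uppergamma(9/4, 1/4) + 160*3**(1/4)/13

peel off the shared t-power: t on [0, 1/2); exp(-t/2) on [1/2, 3/2); t + 1 on [3/2, 3); …
along the cuts 1/2, 3/2, 3, ℳ[f](s) splits into 4 integrals
segment [0, 1/2) carries t**2; integrate it
∫ t*exp(-t/2)·t^(s-1) over [1/2, 3/2)
∫ t*(t + 1)·t^(s-1) over [3/2, 3)
the [3, ∞) slice contributes ∫ t*exp(-t)·t^(s-1) dt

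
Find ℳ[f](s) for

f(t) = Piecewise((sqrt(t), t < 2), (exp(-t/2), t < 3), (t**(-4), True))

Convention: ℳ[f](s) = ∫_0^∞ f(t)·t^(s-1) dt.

split f at 2, 3: ℳ[f](s) collects 3 kernel integrals
segment 0 to 2 holds sqrt(t); add its integral
for t in [2, 3): the term is ∫ exp(-t/2)·t^(s-1)
on [3, ∞) integrate f = t**(-4) against the kernel

(2**s*(s - 4)*(2*s + 1)*uppergamma(s, 1) - 2**s*(s - 4)*(2*s + 1)*uppergamma(s, 3/2) + 2*2**(s + 1/2)*(s - 4) - 3**s*(2*s + 1)/81)/((s - 4)*(2*s + 1))
  -1/2 < Re(s) < 4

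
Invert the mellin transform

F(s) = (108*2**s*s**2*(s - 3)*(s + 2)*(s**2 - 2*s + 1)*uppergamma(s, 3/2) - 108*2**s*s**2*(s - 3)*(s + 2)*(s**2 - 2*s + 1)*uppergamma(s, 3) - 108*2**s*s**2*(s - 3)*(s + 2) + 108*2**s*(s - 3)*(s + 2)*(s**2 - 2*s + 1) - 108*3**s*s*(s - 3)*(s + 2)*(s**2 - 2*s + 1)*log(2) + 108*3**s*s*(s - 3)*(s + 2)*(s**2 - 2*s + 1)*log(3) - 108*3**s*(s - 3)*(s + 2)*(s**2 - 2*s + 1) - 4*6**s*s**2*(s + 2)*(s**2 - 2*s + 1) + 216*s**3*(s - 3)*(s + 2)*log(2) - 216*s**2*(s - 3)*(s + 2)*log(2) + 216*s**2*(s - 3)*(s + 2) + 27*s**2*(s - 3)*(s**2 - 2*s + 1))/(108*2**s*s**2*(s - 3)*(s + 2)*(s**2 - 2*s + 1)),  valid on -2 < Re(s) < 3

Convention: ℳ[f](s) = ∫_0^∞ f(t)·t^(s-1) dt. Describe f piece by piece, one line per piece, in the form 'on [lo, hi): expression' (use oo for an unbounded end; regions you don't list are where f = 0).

on [0, 1/2): t**2
on [1/2, 1): log(t)/t
on [1, 3/2): log(t)
on [3/2, 3): exp(-t)
on [3, oo): t**(-3)

treat the 5 regions marked off by 1/2, 1, 3/2, 3 separately and sum
on [0, 1/2) integrate f = t**2 against the kernel
[1/2, 1) adds the kernel integral of log(t)/t
on [1, 3/2): add ∫ log(t)·t^(s-1) dt
[3/2, 3) adds the kernel integral of exp(-t)
the [3, ∞) slice contributes ∫ t**(-3)·t^(s-1) dt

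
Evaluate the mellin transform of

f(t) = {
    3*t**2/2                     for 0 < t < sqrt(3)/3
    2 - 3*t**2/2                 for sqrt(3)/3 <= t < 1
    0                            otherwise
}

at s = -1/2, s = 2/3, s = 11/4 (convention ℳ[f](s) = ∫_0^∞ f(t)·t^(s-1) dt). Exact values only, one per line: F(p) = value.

F(-1/2) = -5 + 14*3**(1/4)/3
F(2/3) = 39/16 - 7*3**(2/3)/8
F(11/4) = 86/209 - 12*3**(5/8)/209

peel off the power substitution: 3*t/2 on [0, 1/3); 2 - 3*t/2 on [1/3, 1)
strip the common scale on t: t on [0, 1/2); 2 - t on [1/2, 3/2)
f breaks at sqrt(3)/3 into 2 integrals to sum
between 0 and sqrt(3)/3 the integrand is 3*t**2/2·t^(s-1)
∫ over [sqrt(3)/3, 1) of (2 - 3*t**2/2)·t^(s-1) joins the sum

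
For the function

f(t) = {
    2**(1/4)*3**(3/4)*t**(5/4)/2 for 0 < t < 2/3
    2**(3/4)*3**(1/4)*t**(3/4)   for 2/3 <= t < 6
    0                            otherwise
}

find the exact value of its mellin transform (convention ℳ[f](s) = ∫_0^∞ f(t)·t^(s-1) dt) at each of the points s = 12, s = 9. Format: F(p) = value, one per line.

F(12) = -901120*sqrt(6)/4309455069 + 17414258688*sqrt(2)/17
F(9) = -88064*sqrt(6)/94419351 + 80621568*sqrt(2)/13

strip the shared t-power: 2**(1/4)*3**(3/4)*t**(3/4)/2 on [0, 2/3); 2**(3/4)*3**(1/4)*t**(1/4) on [2/3, 6)
back out the common scale on t: t**(3/4) on [0, 1); 2*t**(1/4) on [1, 9)
the power substitution comes off first: t**(3/2) on [0, 1); 2*sqrt(t) on [1, 3)
the 2 pieces separated at 2/3 each add one integral
∫ 2**(1/4)*3**(3/4)*t**(5/4)/2·t^(s-1) over [0, 2/3)
segment 2/3 to 6 holds 2**(3/4)*3**(1/4)*t**(3/4); add its integral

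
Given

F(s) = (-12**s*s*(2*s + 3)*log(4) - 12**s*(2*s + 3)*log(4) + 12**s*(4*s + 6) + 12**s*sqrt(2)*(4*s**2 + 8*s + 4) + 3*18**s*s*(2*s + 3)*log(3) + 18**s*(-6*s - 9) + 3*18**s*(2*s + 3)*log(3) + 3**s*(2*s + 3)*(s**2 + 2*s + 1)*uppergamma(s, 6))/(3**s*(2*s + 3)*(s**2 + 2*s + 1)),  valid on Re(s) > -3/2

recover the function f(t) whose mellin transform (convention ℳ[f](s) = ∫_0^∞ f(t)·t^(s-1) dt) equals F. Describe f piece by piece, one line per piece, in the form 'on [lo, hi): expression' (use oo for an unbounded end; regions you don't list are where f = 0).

on [0, 4): sqrt(2)*t**(3/2)/4
on [4, 6): t*log(t/2)/2
on [6, oo): exp(-t)

strip the common scale on t: t**(3/2) on [0, 2); t*log(t) on [2, 3); exp(-2*t) on [3, ∞)
slice at 4, 6, transform all 3 pieces, and sum them
∫ sqrt(2)*t**(3/2)/4·t^(s-1) over [0, 4)
∫ over [4, 6) of t*log(t/2)/2·t^(s-1) joins the sum
on [6, ∞): add ∫ exp(-t)·t^(s-1) dt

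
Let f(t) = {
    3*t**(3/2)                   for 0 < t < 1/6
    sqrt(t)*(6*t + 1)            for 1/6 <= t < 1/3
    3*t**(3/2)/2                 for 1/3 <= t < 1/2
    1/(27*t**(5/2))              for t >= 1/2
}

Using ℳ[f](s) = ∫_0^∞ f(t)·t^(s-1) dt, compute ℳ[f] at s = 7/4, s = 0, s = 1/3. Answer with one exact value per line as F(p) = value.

F(7/4) = 6**(3/4)*(-70 + 424*2**(1/4) + 659*3**(1/4))/25272
F(0) = sqrt(6)*(-630 + 167*sqrt(3) + 810*sqrt(2))/1620
F(1/3) = 6**(1/6)*(-18954 + 7025*3**(5/6) + 25974*2**(5/6))/77220

peel off the shared t-power: 3*t on [0, 1/6); 6*t + 1 on [1/6, 1/3); 3*t/2 on [1/3, 1/2); …
invert the common scale on t to get t on [0, 1/2); 2*t + 1 on [1/2, 1); t/2 on [1, 3/2); …
along the cuts 1/6, 1/3, 1/2, ℳ[f](s) splits into 4 integrals
on [0, 1/6) integrate f = 3*t**(3/2) against the kernel
on [1/6, 1/3): add ∫ sqrt(t)*(6*t + 1)·t^(s-1) dt
segment 1/3 to 1/2 holds 3*t**(3/2)/2; add its integral
the [1/2, ∞) slice contributes ∫ 1/(27*t**(5/2))·t^(s-1) dt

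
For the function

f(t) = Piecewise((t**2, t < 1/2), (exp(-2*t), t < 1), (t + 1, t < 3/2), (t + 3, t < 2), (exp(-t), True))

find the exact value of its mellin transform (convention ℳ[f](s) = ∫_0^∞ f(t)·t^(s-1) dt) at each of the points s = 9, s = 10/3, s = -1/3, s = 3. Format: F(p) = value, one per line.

F(9) = (217009980*E + 267949573*exp(2) + 301364743680)*exp(-2)/1013760
F(10/3) = 2**(2/3)*(-67392*3**(1/3) - 17664*2**(1/3) - 4160*uppergamma(10/3, 2) + 195 + 4160*uppergamma(10/3, 1) + 33280*2**(1/3)*uppergamma(10/3, 2) + 362496*2**(2/3))/66560
F(-1/3) = 2**(1/3)*(-3*2**(1/3) - uppergamma(-1/3, 2) + 2**(2/3)*uppergamma(-1/3, 2)/2 + 3/20 + uppergamma(-1/3, 1) + 3*2**(2/3)/4 + 2*3**(2/3))
F(3) = (300*E + 4200 + 4403*exp(2))*exp(-2)/480

treat the 5 regions marked off by 1/2, 1, 3/2, 2 separately and sum
between 0 and 1/2 the integrand is t**2·t^(s-1)
segment [1/2, 1) carries exp(-2*t); integrate it
the [1, 3/2) slice contributes ∫ (t + 1)·t^(s-1) dt
on [3/2, 2) integrate f = (t + 3) against the kernel
segment [2, ∞) carries exp(-t); integrate it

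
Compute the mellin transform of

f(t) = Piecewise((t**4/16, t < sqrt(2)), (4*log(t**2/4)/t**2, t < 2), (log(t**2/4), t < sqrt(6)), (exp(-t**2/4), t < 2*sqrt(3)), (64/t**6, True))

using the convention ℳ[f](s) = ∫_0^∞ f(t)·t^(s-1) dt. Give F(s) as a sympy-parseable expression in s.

remove the power substitution first: t**2/16 on [0, 2); 4*log(t/4)/t on [2, 4); log(t/4) on [4, 6); …
invert the common scale on t to get t**2/4 on [0, 1); 2*log(t/2)/t on [1, 2); log(t/2) on [2, 3); …
the common scale on t comes off first: t**2 on [0, 1/2); log(t)/t on [1/2, 1); log(t) on [1, 3/2); …
treat the 5 regions marked off by sqrt(2), 2, sqrt(6), 2*sqrt(3) separately and sum
segment [0, sqrt(2)) carries t**4/16; integrate it
on [sqrt(2), 2) integrate f = 4*log(t**2/4)/t**2 against the kernel
the [2, sqrt(6)) slice contributes ∫ log(t**2/4)·t^(s-1) dt
on [sqrt(6), 2*sqrt(3)): add ∫ exp(-t**2/4)·t^(s-1) dt
segment 2*sqrt(3) to ∞ holds 64/t**6; add its integral

2**(s/2)*(27*2**(s/2)*s**2*(s/2 - 3)*(s/2 + 2)*(s**2/4 - s + 1)*uppergamma(s/2, 3/2) - 27*2**(s/2)*s**2*(s/2 - 3)*(s/2 + 2)*(s**2/4 - s + 1)*uppergamma(s/2, 3) - 27*2**(s/2)*s**2*(s/2 - 3)*(s/2 + 2) + 108*2**(s/2)*(s/2 - 3)*(s/2 + 2)*(s**2/4 - s + 1) - 54*3**(s/2)*s*(s/2 - 3)*(s/2 + 2)*(s**2/4 - s + 1)*log(2) + 54*3**(s/2)*s*(s/2 - 3)*(s/2 + 2)*(s**2/4 - s + 1)*log(3) - 108*3**(s/2)*(s/2 - 3)*(s/2 + 2)*(s**2/4 - s + 1) - 6**(s/2)*s**2*(s/2 + 2)*(s**2/4 - s + 1) + 27*s**3*(s/2 - 3)*(s/2 + 2)*log(2) - 54*s**2*(s/2 - 3)*(s/2 + 2)*log(2) + 54*s**2*(s/2 - 3)*(s/2 + 2) + 27*s**2*(s/2 - 3)*(s**2/4 - s + 1)/4)/(54*s**2*(s/2 - 3)*(s/2 + 2)*(s**2/4 - s + 1))
  -4 < Re(s) < 6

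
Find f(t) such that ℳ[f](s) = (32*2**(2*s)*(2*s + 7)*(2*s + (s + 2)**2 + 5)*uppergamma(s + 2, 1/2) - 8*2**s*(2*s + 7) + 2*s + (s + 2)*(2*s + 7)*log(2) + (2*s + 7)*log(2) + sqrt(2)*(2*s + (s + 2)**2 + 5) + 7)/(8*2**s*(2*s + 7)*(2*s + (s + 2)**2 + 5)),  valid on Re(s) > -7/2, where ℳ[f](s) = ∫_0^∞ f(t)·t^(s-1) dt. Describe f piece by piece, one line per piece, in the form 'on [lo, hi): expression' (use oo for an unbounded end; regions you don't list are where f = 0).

on [0, 1/2): t**(7/2)
on [1/2, 1): t**3*log(t)
on [1, oo): t**2*exp(-t/2)

reversing the shared t-power: t**(3/2) on [0, 1/2); t*log(t) on [1/2, 1); exp(-t/2) on [1, ∞)
linearity at 1/2, 1 turns ℳ[f](s) into 3 summed integrals
[0, 1/2) adds the kernel integral of t**(7/2)
on [1/2, 1): add ∫ t**3*log(t)·t^(s-1) dt
over [1, ∞), the kernel integral of t**2*exp(-t/2) enters the sum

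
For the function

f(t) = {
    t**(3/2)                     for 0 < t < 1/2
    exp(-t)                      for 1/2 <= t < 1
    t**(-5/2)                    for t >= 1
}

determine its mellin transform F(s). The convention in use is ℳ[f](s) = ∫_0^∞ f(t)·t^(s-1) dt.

(2*2**s*(2*s - 5)*(2*s + 3)*uppergamma(s, 1/2) - 2*2**s*(2*s - 5)*(2*s + 3)*uppergamma(s, 1) - 4*2**s*(2*s + 3) + sqrt(2)*(2*s - 5))/(2*2**s*(2*s - 5)*(2*s + 3))
  -3/2 < Re(s) < 5/2

f breaks at 1/2, 1 into 3 integrals to sum
over [0, 1/2), the kernel integral of t**(3/2) enters the sum
piece [1/2, 1): integrate exp(-t) against the kernel
between 1 and ∞ the integrand is t**(-5/2)·t^(s-1)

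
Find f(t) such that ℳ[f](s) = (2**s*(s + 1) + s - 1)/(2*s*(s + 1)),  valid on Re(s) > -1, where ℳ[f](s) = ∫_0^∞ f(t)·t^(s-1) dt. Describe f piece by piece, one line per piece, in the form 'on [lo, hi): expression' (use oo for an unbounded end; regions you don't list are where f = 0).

integrate the 2 segments split at 1, then add the results
on [0, 1): add ∫ t·t^(s-1) dt
segment 1 to 2 holds 1/2; add its integral

on [0, 1): t
on [1, 2): 1/2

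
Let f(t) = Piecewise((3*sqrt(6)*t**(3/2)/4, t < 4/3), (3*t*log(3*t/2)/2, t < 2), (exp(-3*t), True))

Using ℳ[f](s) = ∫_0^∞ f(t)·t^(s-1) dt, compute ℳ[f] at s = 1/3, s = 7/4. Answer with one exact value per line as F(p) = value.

F(1/3) = -27*2**(1/3)/16 - 6**(2/3)*log(2)/2 + 3**(2/3)*uppergamma(1/3, 6)/3 + 3*6**(2/3)/8 + 8*2**(1/6)*3**(2/3)/11 + 9*2**(1/3)*log(3)/4
F(7/4) = -96*2**(3/4)/121 - 64*sqrt(2)*3**(1/4)*log(2)/99 + 3**(1/4)*uppergamma(7/4, 6)/9 + 256*sqrt(2)*3**(1/4)/1089 + 128*3**(1/4)/117 + 24*2**(3/4)*log(3)/11

remove the common scale on t first: t**(3/2) on [0, 2); t*log(t) on [2, 3); exp(-2*t) on [3, ∞)
summing 3 kernel integrals split by 4/3, 2 yields ℳ[f](s)
over [0, 4/3), the kernel integral of 3*sqrt(6)*t**(3/2)/4 enters the sum
∫ over [4/3, 2) of 3*t*log(3*t/2)/2·t^(s-1) joins the sum
on [2, ∞): add ∫ exp(-3*t)·t^(s-1) dt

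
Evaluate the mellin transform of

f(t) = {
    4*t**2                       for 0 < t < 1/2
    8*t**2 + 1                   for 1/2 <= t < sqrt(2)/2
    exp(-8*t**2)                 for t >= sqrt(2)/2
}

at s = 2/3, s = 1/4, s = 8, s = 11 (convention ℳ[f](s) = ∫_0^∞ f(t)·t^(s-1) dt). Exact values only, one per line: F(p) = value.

F(2/3) = -15*2**(1/3)/16 + uppergamma(1/3, 4)/4 + 3*2**(2/3)/2
F(1/4) = -20*2**(3/4)/9 + 2**(5/8)*uppergamma(1/8, 4)/4 + 26*2**(7/8)/9
F(8) = 71*exp(-4)/4096 + 327/10240
F(11) = (sqrt(2)*(135135*sqrt(pi)*exp(4)*erfc(2) + 9266972)/1199570944 + (-98304 + 7471104*sqrt(2))*exp(4)/1199570944)*exp(-4)

strip the common scale on t: t**2 on [0, 1); 2*t**2 + 1 on [1, sqrt(2)); exp(-2*t**2) on [sqrt(2), ∞)
peel off the power substitution: t on [0, 1); 2*t + 1 on [1, 2); exp(-2*t) on [2, ∞)
the 3 pieces separated at 1/2, sqrt(2)/2 each add one integral
∫ over [0, 1/2) of 4*t**2·t^(s-1) joins the sum
for t in [1/2, sqrt(2)/2): the term is ∫ (8*t**2 + 1)·t^(s-1)
∫ over [sqrt(2)/2, ∞) of exp(-8*t**2)·t^(s-1) joins the sum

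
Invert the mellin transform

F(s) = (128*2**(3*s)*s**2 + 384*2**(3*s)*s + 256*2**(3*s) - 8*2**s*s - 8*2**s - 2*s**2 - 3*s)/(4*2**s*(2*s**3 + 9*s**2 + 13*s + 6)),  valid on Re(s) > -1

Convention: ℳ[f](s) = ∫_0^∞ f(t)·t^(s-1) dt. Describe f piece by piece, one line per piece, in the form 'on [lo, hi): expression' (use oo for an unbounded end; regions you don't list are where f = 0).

on [0, 1/2): t/2
on [1/2, 1): 2*t**2
on [1, 4): 2*t**(3/2)

treat the 3 regions marked off by 1/2, 1 separately and sum
on [0, 1/2) integrate f = t/2 against the kernel
segment 1/2 to 1 holds 2*t**2; add its integral
on [1, 4): add ∫ 2*t**(3/2)·t^(s-1) dt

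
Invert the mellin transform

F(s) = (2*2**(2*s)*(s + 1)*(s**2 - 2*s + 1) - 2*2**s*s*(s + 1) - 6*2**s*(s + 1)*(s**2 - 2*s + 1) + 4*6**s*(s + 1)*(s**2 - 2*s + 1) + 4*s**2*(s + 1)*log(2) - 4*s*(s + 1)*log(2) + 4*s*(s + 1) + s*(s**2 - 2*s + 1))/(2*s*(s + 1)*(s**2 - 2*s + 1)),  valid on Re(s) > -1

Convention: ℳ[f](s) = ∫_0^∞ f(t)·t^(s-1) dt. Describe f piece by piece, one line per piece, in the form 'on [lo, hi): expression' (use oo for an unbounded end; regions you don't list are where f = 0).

undo the common scale on t: t on [0, 1/2); log(t)/t on [1/2, 1); 3 on [1, 2); …
treat the 4 regions marked off by 1, 2, 4 separately and sum
for t in [0, 1): the term is ∫ t/2·t^(s-1)
for t in [1, 2): the term is ∫ 2*log(t/2)/t·t^(s-1)
the [2, 4) slice contributes ∫ 3·t^(s-1) dt
segment 4 to 6 holds 2; add its integral

on [0, 1): t/2
on [1, 2): 2*log(t/2)/t
on [2, 4): 3
on [4, 6): 2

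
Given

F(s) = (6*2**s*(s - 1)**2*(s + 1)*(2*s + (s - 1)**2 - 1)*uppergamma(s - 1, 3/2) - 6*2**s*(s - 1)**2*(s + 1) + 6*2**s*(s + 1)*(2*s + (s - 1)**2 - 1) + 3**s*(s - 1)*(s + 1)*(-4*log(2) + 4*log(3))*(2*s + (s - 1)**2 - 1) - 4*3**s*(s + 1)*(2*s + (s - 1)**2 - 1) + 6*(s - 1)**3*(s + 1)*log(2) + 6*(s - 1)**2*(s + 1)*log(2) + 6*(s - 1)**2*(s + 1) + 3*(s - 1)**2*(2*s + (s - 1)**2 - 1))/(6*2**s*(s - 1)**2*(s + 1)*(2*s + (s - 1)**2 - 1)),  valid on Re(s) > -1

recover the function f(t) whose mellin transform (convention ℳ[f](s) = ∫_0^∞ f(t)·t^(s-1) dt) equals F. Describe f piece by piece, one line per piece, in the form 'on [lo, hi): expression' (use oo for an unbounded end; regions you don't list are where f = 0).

on [0, 1/2): t
on [1/2, 1): log(t)
on [1, 3/2): log(t)/t
on [3/2, oo): exp(-t)/t

peel off the shared t-power: t**2 on [0, 1/2); t*log(t) on [1/2, 1); log(t) on [1, 3/2); …
treat the 4 regions marked off by 1/2, 1, 3/2 separately and sum
on [0, 1/2) integrate f = t against the kernel
piece [1/2, 1): integrate log(t) against the kernel
for t in [1, 3/2): the term is ∫ log(t)/t·t^(s-1)
[3/2, ∞) adds the kernel integral of exp(-t)/t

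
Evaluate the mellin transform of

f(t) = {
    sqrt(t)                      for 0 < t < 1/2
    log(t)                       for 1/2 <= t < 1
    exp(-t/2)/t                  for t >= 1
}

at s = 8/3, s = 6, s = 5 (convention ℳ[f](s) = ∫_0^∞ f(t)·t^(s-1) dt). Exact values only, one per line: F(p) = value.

reversing the shared t-power: t**(3/2) on [0, 1/2); t*log(t) on [1/2, 1); exp(-t/2) on [1, ∞)
linearity at 1/2, 1 turns ℳ[f](s) into 3 summed integrals
∫ over [0, 1/2) of sqrt(t)·t^(s-1) joins the sum
∫ log(t)·t^(s-1) over [1/2, 1)
on [1, ∞) integrate f = exp(-t/2)/t against the kernel

F(8/3) = 2**(1/3)*(-684*2**(2/3) + 171 + 192*sqrt(2) + 456*log(2) + 19456*2**(1/3)*uppergamma(5/3, 1/2))/9728
F(6) = -7/256 + sqrt(2)/832 + log(2)/384 + 1266*exp(-1/2)
F(5) = -31/800 + sqrt(2)/352 + log(2)/160 + 158*exp(-1/2)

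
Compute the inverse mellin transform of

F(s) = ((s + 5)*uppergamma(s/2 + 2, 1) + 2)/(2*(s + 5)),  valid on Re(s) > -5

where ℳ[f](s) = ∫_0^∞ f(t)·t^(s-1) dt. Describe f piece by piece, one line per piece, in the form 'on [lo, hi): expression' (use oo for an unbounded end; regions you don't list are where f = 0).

invert the power substitution to get t**(5/2) on [0, 1); t**2*exp(-t) on [1, ∞)
the shared t-power comes off first: sqrt(t) on [0, 1); exp(-t) on [1, ∞)
cuts at 1: linearity sums the 2 kernel integrals
over [0, 1), the kernel integral of t**5 enters the sum
∫ t**4*exp(-t**2)·t^(s-1) over [1, ∞)

on [0, 1): t**5
on [1, oo): t**4*exp(-t**2)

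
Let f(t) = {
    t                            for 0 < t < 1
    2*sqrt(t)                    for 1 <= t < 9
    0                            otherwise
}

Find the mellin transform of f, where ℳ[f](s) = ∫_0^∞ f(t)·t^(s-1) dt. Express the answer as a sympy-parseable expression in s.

reversing the power substitution: t**2 on [0, 1); 2*t on [1, 3)
remove the shared t-power first: t**(3/2) on [0, 1); 2*sqrt(t) on [1, 3)
linearity at 1 turns ℳ[f](s) into 2 summed integrals
∫ over [0, 1) of t·t^(s-1) joins the sum
for t in [1, 9): the term is ∫ 2*sqrt(t)·t^(s-1)

(12*3**(2*s)*(s + 1) - 2*s - 3)/((s + 1)*(2*s + 1))
  Re(s) > -1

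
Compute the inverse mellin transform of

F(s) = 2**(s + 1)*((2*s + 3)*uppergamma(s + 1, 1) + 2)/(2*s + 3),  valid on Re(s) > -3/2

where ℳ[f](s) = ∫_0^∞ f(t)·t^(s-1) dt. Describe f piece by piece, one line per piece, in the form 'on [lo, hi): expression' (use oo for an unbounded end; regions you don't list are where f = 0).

undo the shared t-power: sqrt(2)*sqrt(t)/2 on [0, 2); exp(-t/2) on [2, ∞)
peel off the common scale on t: sqrt(t) on [0, 1); exp(-t) on [1, ∞)
f breaks at 2 into 2 integrals to sum
piece [0, 2): integrate sqrt(2)*t**(3/2)/2 against the kernel
over [2, ∞), the kernel integral of t*exp(-t/2) enters the sum

on [0, 2): sqrt(2)*t**(3/2)/2
on [2, oo): t*exp(-t/2)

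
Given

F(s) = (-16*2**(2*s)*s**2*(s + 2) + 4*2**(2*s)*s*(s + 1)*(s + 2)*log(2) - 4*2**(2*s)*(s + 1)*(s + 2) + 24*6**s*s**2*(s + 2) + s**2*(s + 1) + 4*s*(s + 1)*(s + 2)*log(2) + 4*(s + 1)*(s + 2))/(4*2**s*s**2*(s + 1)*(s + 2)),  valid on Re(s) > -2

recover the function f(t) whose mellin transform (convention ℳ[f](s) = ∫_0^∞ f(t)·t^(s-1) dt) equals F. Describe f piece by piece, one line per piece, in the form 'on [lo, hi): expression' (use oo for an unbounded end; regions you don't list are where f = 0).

summing 3 kernel integrals split by 1/2, 2 yields ℳ[f](s)
on [0, 1/2) integrate f = t**2 against the kernel
over [1/2, 2), the kernel integral of log(t) enters the sum
for t in [2, 3): the term is ∫ 2*t·t^(s-1)

on [0, 1/2): t**2
on [1/2, 2): log(t)
on [2, 3): 2*t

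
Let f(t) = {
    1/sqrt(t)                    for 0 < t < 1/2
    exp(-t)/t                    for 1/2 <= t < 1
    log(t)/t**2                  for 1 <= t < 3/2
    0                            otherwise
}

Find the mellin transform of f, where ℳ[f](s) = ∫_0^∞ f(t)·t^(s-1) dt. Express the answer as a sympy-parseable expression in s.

remove the shared t-power first: sqrt(t) on [0, 1/2); exp(-t) on [1/2, 1); log(t)/t on [1, 3/2)
f breaks at 1/2, 1 into 3 integrals to sum
piece [0, 1/2): integrate 1/sqrt(t) against the kernel
on [1/2, 1): add ∫ exp(-t)/t·t^(s-1) dt
the [1, 3/2) slice contributes ∫ log(t)/t**2·t^(s-1) dt

(9*2**s*(2*s - 1)*(-2*s + (s - 1)**2 + 3)*uppergamma(s - 1, 1/2) - 9*2**s*(2*s - 1)*(-2*s + (s - 1)**2 + 3)*uppergamma(s - 1, 1) + 9*2**s*(2*s - 1) + 4*3**s*(1 - 2*s) + 3**s*(s - 1)*(2*s - 1)*(-4*log(2) + 4*log(3)) + 3**s*(2*s - 1)*(-4*log(3) + 4*log(2)) + 18*sqrt(2)*(-2*s + (s - 1)**2 + 3))/(9*2**s*(2*s - 1)*(-2*s + (s - 1)**2 + 3))
  Re(s) > 1/2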